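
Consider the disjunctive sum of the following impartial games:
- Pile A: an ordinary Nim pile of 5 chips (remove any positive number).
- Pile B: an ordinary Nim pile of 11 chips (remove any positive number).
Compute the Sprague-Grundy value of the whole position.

14

Pile A is a plain Nim pile of size 5, so its Grundy value is 5.
Pile B is a plain Nim pile of size 11, so its Grundy value is 11.
The value of a disjunctive sum is the nim-sum of the parts.
Combined value = 5 ⊕ 11 = 14.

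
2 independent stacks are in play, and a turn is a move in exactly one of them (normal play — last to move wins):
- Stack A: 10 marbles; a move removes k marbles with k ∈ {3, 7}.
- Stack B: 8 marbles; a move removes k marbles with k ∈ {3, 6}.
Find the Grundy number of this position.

Grundy values for stack A (subtraction set {3, 7}):
k:     0  1  2  3  4  5  6  7  8  9 10
g(k):  0  0  0  1  1  1  0  2  2  1  0
So g(10) = 0.
Grundy values for stack B (subtraction set {3, 6}):
k:     0  1  2  3  4  5  6  7  8
g(k):  0  0  0  1  1  1  2  2  2
So g(8) = 2.
The value of a disjunctive sum is the nim-sum of the parts.
Combined value = 0 ⊕ 2 = 2.

2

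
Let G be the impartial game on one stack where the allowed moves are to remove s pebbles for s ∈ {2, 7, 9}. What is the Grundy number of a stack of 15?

0

Build the Grundy sequence with g(k) = mex{g(k−s) : s ∈ {2, 7, 9}, s ≤ k}:
k:     0  1  2  3  4  5  6  7  8  9 10 11 12 13 14 15
g(k):  0  0  1  1  0  0  1  1  2  2  3  3  2  2  3  0
So g(15) = 0.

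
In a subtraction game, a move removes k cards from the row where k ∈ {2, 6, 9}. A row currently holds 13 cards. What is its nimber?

2

Build the Grundy sequence with g(k) = mex{g(k−s) : s ∈ {2, 6, 9}, s ≤ k}:
g(0) = mex{} = 0
g(1) = mex{} = 0
g(2) = mex{0} = 1
g(3) = mex{0} = 1
g(4) = mex{1} = 0
g(5) = mex{1} = 0
g(6) = mex{0} = 1
g(7) = mex{0} = 1
g(8) = mex{1} = 0
g(9) = mex{0,1} = 2
g(10) = mex{0} = 1
g(11) = mex{0,1,2} = 3
g(12) = mex{1} = 0
g(13) = mex{0,1,3} = 2
So g(13) = 2.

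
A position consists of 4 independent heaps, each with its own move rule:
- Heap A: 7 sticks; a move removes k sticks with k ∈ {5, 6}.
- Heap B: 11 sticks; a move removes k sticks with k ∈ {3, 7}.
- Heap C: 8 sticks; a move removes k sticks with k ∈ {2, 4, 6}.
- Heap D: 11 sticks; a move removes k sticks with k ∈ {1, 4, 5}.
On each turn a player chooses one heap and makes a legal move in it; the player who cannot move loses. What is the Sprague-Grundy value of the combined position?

0

Build the Grundy sequence for heap A with g(k) = mex{g(k−s) : s ∈ {5, 6}, s ≤ k}:
g(0) = mex{} = 0
g(1) = mex{} = 0
g(2) = mex{} = 0
g(3) = mex{} = 0
g(4) = mex{} = 0
g(5) = mex{0} = 1
g(6) = mex{0} = 1
g(7) = mex{0} = 1
So g(7) = 1.
Build the Grundy sequence for heap B with g(k) = mex{g(k−s) : s ∈ {3, 7}, s ≤ k}:
k:     0  1  2  3  4  5  6  7  8  9 10 11
g(k):  0  0  0  1  1  1  0  2  2  1  0  0
So g(11) = 0.
For heap C, compute g(0), g(1), … with moves {2, 4, 6}:
g(0) = mex{} = 0
g(1) = mex{} = 0
g(2) = mex{0} = 1
g(3) = mex{0} = 1
g(4) = mex{0,1} = 2
g(5) = mex{0,1} = 2
g(6) = mex{0,1,2} = 3
g(7) = mex{0,1,2} = 3
g(8) = mex{1,2,3} = 0
So g(8) = 0.
Grundy values for heap D (subtraction set {1, 4, 5}):
g(0) = mex{} = 0
g(1) = mex{0} = 1
g(2) = mex{1} = 0
g(3) = mex{0} = 1
g(4) = mex{0,1} = 2
g(5) = mex{0,1,2} = 3
g(6) = mex{0,1,3} = 2
g(7) = mex{0,1,2} = 3
g(8) = mex{1,2,3} = 0
g(9) = mex{0,2,3} = 1
g(10) = mex{1,2,3} = 0
g(11) = mex{0,2,3} = 1
So g(11) = 1.
The value of a disjunctive sum is the nim-sum of the parts.
Combined value = 1 ⊕ 0 ⊕ 0 ⊕ 1 = 0.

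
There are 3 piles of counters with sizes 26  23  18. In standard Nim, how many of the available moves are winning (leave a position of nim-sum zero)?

3

Nim-sum: 26 XOR 23 XOR 18 = 31.
The overall nim-sum is X = 31. A pile of size p has a winning move iff p XOR X < p (reduce it to p XOR X).
  26: 26 XOR 31 = 5 < 26 — winning move (to 5).
  23: 23 XOR 31 = 8 < 23 — winning move (to 8).
  18: 18 XOR 31 = 13 < 18 — winning move (to 13).
That gives 3 winning moves.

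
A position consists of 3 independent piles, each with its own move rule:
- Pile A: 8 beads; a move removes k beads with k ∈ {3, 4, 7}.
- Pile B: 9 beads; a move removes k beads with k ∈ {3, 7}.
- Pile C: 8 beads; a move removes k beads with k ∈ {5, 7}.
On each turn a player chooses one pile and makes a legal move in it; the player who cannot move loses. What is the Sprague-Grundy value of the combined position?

2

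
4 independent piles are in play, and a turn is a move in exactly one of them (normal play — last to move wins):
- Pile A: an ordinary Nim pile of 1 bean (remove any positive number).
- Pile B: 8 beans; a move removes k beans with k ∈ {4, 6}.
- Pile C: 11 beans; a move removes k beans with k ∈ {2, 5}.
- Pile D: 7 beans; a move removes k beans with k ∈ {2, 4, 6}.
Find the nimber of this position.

0

Pile A is a plain Nim pile of size 1, so its Grundy value is 1.
Grundy values for pile B (subtraction set {4, 6}):
k:     0  1  2  3  4  5  6  7  8
g(k):  0  0  0  0  1  1  1  1  2
So g(8) = 2.
Build the Grundy sequence for pile C with g(k) = mex{g(k−s) : s ∈ {2, 5}, s ≤ k}:
g(0) = mex{} = 0
g(1) = mex{} = 0
g(2) = mex{0} = 1
g(3) = mex{0} = 1
g(4) = mex{1} = 0
g(5) = mex{0,1} = 2
g(6) = mex{0} = 1
g(7) = mex{1,2} = 0
g(8) = mex{1} = 0
g(9) = mex{0} = 1
g(10) = mex{0,2} = 1
g(11) = mex{1} = 0
So g(11) = 0.
For pile D, compute g(0), g(1), … with moves {2, 4, 6}:
k:     0  1  2  3  4  5  6  7
g(k):  0  0  1  1  2  2  3  3
So g(7) = 3.
The value of a disjunctive sum is the nim-sum of the parts.
Combined value = 1 XOR 2 XOR 0 XOR 3 = 0.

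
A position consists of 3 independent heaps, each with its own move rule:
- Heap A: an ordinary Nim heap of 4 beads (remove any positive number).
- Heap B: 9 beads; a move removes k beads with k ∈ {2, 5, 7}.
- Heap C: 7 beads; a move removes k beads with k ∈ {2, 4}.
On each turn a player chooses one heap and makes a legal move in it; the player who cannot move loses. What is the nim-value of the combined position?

Heap A is a plain Nim heap of size 4, so its Grundy value is 4.
Grundy values for heap B (subtraction set {2, 5, 7}):
k:     0  1  2  3  4  5  6  7  8  9
g(k):  0  0  1  1  0  2  1  3  2  2
So g(9) = 2.
Grundy values for heap C (subtraction set {2, 4}):
k:     0  1  2  3  4  5  6  7
g(k):  0  0  1  1  2  2  0  0
So g(7) = 0.
The value of a disjunctive sum is the nim-sum of the parts.
Combined value = 4 ⊕ 2 ⊕ 0 = 6.

6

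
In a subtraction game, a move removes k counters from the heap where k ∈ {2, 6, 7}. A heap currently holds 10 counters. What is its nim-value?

Build the Grundy sequence with g(k) = mex{g(k−s) : s ∈ {2, 6, 7}, s ≤ k}:
k:     0  1  2  3  4  5  6  7  8  9 10
g(k):  0  0  1  1  0  0  1  1  2  0  3
So g(10) = 3.

3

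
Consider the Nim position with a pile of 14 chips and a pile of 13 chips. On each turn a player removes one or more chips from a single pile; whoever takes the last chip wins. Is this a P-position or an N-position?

N-position

Bitwise XOR of the heap sizes:
  1110  (14)
  1101  (13)
  ----
  0011  (3)
The nim-sum is 3 ≠ 0, so this is an N-position: the player to move can win.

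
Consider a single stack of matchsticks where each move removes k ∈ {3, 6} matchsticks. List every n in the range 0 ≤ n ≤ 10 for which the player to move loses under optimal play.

0, 1, 2, 9, 10

Grundy values for subtraction set {3, 6}:
g(0) = mex{} = 0
g(1) = mex{} = 0
g(2) = mex{} = 0
g(3) = mex{0} = 1
g(4) = mex{0} = 1
g(5) = mex{0} = 1
g(6) = mex{0,1} = 2
g(7) = mex{0,1} = 2
g(8) = mex{0,1} = 2
g(9) = mex{1,2} = 0
g(10) = mex{1,2} = 0
The P-positions (g = 0) in 0..10 are 0, 1, 2, 9, 10.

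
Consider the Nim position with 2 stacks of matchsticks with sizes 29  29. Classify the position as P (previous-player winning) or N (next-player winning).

P-position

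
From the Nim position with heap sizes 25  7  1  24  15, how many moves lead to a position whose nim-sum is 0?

3

Write each in binary and XOR column by column:
  11001  (25)
  00111  (7)
  00001  (1)
  11000  (24)
  01111  (15)
  -----
  01000  (8)
The overall nim-sum is X = 8. A heap of size p has a winning move iff p XOR X < p (reduce it to p XOR X).
  25: 25 XOR 8 = 17 < 25 — winning move (to 17).
  7: 7 XOR 8 = 15 ≥ 7 — no move.
  1: 1 XOR 8 = 9 ≥ 1 — no move.
  24: 24 XOR 8 = 16 < 24 — winning move (to 16).
  15: 15 XOR 8 = 7 < 15 — winning move (to 7).
That gives 3 winning moves.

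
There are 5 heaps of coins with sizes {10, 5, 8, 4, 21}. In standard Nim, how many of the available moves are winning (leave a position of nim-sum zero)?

Nim-sum: 10 ⊕ 5 ⊕ 8 ⊕ 4 ⊕ 21 = 22.
The overall nim-sum is X = 22. A heap of size p has a winning move iff p XOR X < p (reduce it to p XOR X).
  10: 10 XOR 22 = 28 ≥ 10 — no move.
  5: 5 XOR 22 = 19 ≥ 5 — no move.
  8: 8 XOR 22 = 30 ≥ 8 — no move.
  4: 4 XOR 22 = 18 ≥ 4 — no move.
  21: 21 XOR 22 = 3 < 21 — winning move (to 3).
That gives 1 winning move.

1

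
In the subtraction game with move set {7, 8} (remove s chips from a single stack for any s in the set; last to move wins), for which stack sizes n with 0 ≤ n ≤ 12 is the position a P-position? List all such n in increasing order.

0, 1, 2, 3, 4, 5, 6

Build the Grundy sequence with g(k) = mex{g(k−s) : s ∈ {7, 8}, s ≤ k}:
k:     0  1  2  3  4  5  6  7  8  9 10 11 12
g(k):  0  0  0  0  0  0  0  1  1  1  1  1  1
The P-positions (g = 0) in 0..12 are 0, 1, 2, 3, 4, 5, 6.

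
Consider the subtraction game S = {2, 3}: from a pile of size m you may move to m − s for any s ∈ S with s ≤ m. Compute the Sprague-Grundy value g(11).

0

Compute g(0), g(1), … for moves {2, 3}:
g(0) = mex{} = 0
g(1) = mex{} = 0
g(2) = mex{0} = 1
g(3) = mex{0} = 1
g(4) = mex{0,1} = 2
g(5) = mex{1} = 0
g(6) = mex{1,2} = 0
g(7) = mex{0,2} = 1
g(8) = mex{0} = 1
g(9) = mex{0,1} = 2
g(10) = mex{1} = 0
g(11) = mex{1,2} = 0
So g(11) = 0.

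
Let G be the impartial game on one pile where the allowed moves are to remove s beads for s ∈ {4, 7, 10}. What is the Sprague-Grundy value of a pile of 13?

3

Compute g(0), g(1), … for moves {4, 7, 10}:
k:     0  1  2  3  4  5  6  7  8  9 10 11 12 13
g(k):  0  0  0  0  1  1  1  1  2  2  2  2  3  3
So g(13) = 3.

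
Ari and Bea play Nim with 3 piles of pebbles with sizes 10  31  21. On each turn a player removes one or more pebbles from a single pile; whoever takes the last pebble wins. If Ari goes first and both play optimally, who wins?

Bea wins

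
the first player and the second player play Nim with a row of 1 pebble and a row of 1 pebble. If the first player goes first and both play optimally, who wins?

the second player wins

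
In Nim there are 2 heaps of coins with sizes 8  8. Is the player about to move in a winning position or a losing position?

Losing position

Compute the nim-sum pairwise:
8 ^ 8 = 0
The nim-sum is 0, so this is a P-position: the player to move is in a losing position under optimal play.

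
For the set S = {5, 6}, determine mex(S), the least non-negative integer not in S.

0 is not in the set, so the mex is 0.

0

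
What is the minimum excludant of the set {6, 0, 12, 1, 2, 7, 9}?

3

The values 0, 1, 2 are all present; 3 is the first non-negative integer missing from the set.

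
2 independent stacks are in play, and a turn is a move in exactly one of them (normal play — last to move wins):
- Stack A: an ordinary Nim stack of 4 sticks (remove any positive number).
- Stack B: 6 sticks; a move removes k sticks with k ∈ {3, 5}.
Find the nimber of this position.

6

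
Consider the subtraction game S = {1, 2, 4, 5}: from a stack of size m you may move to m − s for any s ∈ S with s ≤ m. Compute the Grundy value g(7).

1

Compute g(0), g(1), … for moves {1, 2, 4, 5}:
g(0) = mex{} = 0
g(1) = mex{0} = 1
g(2) = mex{0,1} = 2
g(3) = mex{1,2} = 0
g(4) = mex{0,2} = 1
g(5) = mex{0,1} = 2
g(6) = mex{1,2} = 0
g(7) = mex{0,2} = 1
So g(7) = 1.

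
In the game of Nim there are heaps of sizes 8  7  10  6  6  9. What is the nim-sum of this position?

Bitwise XOR of the heap sizes:
  1000  (8)
  0111  (7)
  1010  (10)
  0110  (6)
  0110  (6)
  1001  (9)
  ----
  1100  (12)

12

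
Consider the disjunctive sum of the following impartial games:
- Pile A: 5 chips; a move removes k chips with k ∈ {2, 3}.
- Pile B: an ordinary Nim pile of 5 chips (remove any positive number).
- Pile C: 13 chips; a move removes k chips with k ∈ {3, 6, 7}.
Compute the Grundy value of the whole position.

Build the Grundy sequence for pile A with g(k) = mex{g(k−s) : s ∈ {2, 3}, s ≤ k}:
g(0) = mex{} = 0
g(1) = mex{} = 0
g(2) = mex{0} = 1
g(3) = mex{0} = 1
g(4) = mex{0,1} = 2
g(5) = mex{1} = 0
So g(5) = 0.
Pile B is a plain Nim pile of size 5, so its Grundy value is 5.
For pile C, compute g(0), g(1), … with moves {3, 6, 7}:
g(0) = mex{} = 0
g(1) = mex{} = 0
g(2) = mex{} = 0
g(3) = mex{0} = 1
g(4) = mex{0} = 1
g(5) = mex{0} = 1
g(6) = mex{0,1} = 2
g(7) = mex{0,1} = 2
g(8) = mex{0,1} = 2
g(9) = mex{0,1,2} = 3
g(10) = mex{1,2} = 0
g(11) = mex{1,2} = 0
g(12) = mex{1,2,3} = 0
g(13) = mex{0,2} = 1
So g(13) = 1.
By the Sprague-Grundy theorem, the Grundy value of a sum of independent games is the XOR of the component values.
Combined value = 0 XOR 5 XOR 1 = 4.

4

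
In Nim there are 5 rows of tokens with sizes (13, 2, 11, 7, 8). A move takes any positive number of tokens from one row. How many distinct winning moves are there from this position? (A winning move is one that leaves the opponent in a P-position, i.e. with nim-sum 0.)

3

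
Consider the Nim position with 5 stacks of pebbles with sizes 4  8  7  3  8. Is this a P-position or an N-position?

Nim-sum: 4 XOR 8 XOR 7 XOR 3 XOR 8 = 0.
The nim-sum is 0, so this is a P-position: the player to move is in a losing position under optimal play.

P-position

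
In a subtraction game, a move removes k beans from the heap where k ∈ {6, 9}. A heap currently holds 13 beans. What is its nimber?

Grundy values for subtraction set {6, 9}:
k:     0  1  2  3  4  5  6  7  8  9 10 11 12 13
g(k):  0  0  0  0  0  0  1  1  1  1  1  1  2  2
So g(13) = 2.

2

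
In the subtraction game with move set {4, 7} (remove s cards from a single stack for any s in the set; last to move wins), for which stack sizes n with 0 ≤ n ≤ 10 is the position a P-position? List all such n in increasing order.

0, 1, 2, 3

Build the Grundy sequence with g(k) = mex{g(k−s) : s ∈ {4, 7}, s ≤ k}:
g(0) = mex{} = 0
g(1) = mex{} = 0
g(2) = mex{} = 0
g(3) = mex{} = 0
g(4) = mex{0} = 1
g(5) = mex{0} = 1
g(6) = mex{0} = 1
g(7) = mex{0} = 1
g(8) = mex{0,1} = 2
g(9) = mex{0,1} = 2
g(10) = mex{0,1} = 2
The P-positions (g = 0) in 0..10 are 0, 1, 2, 3.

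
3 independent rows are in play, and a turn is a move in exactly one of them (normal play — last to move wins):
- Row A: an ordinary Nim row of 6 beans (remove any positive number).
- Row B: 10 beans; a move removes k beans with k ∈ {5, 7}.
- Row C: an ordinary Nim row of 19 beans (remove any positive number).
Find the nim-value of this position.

23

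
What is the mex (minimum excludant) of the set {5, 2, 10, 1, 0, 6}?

The values 0, 1, 2 are all present; 3 is the first non-negative integer missing from the set.

3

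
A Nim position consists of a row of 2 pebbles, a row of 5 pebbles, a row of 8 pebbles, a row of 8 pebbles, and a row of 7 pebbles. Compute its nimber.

0

Compute the nim-sum pairwise:
2 XOR 5 = 7
7 XOR 8 = 15
15 XOR 8 = 7
7 XOR 7 = 0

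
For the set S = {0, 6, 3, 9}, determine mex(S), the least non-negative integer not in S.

1

0 is in the set but 1 is not, so the mex is 1.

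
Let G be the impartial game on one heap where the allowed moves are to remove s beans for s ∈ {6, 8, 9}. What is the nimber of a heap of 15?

Build the Grundy sequence with g(k) = mex{g(k−s) : s ∈ {6, 8, 9}, s ≤ k}:
k:     0  1  2  3  4  5  6  7  8  9 10 11 12 13 14 15
g(k):  0  0  0  0  0  0  1  1  1  1  1  1  2  2  2  0
So g(15) = 0.

0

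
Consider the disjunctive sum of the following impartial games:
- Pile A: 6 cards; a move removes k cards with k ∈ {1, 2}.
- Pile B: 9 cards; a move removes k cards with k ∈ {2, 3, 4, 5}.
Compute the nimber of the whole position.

Build the Grundy sequence for pile A with g(k) = mex{g(k−s) : s ∈ {1, 2}, s ≤ k}:
k:     0  1  2  3  4  5  6
g(k):  0  1  2  0  1  2  0
So g(6) = 0.
For pile B, compute g(0), g(1), … with moves {2, 3, 4, 5}:
k:     0  1  2  3  4  5  6  7  8  9
g(k):  0  0  1  1  2  2  3  0  0  1
So g(9) = 1.
By the Sprague-Grundy theorem, the Grundy value of a sum of independent games is the XOR of the component values.
Combined value = 0 ⊕ 1 = 1.

1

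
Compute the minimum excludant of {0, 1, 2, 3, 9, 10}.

The values 0, 1, 2, 3 are all present; 4 is the first non-negative integer missing from the set.

4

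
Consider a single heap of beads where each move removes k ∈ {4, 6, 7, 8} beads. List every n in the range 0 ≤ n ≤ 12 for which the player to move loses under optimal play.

0, 1, 2, 3, 12

Grundy values for subtraction set {4, 6, 7, 8}:
k:     0  1  2  3  4  5  6  7  8  9 10 11 12
g(k):  0  0  0  0  1  1  1  1  2  2  2  2  0
The P-positions (g = 0) in 0..12 are 0, 1, 2, 3, 12.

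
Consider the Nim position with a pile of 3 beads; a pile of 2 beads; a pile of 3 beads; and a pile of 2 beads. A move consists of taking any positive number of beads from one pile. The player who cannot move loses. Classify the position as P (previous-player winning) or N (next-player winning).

Nim-sum: 3 ^ 2 ^ 3 ^ 2 = 0.
The nim-sum is 0, so this is a P-position: the player to move is in a losing position under optimal play.

P-position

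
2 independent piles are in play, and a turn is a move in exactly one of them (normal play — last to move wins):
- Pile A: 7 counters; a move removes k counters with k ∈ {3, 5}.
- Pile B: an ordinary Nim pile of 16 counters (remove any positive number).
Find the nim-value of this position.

18

For pile A, compute g(0), g(1), … with moves {3, 5}:
k:     0  1  2  3  4  5  6  7
g(k):  0  0  0  1  1  1  2  2
So g(7) = 2.
Pile B is a plain Nim pile of size 16, so its Grundy value is 16.
The value of a disjunctive sum is the nim-sum of the parts.
Combined value = 2 ⊕ 16 = 18.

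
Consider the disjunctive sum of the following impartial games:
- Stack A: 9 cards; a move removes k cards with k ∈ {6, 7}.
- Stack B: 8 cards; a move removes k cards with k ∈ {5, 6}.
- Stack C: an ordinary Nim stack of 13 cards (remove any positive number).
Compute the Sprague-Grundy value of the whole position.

13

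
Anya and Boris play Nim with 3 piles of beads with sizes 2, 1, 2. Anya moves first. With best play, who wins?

Anya wins

Compute the nim-sum pairwise:
2 XOR 1 = 3
3 XOR 2 = 1
The nim-sum is 1 ≠ 0, so this is an N-position: the player to move can win; Anya has a winning move.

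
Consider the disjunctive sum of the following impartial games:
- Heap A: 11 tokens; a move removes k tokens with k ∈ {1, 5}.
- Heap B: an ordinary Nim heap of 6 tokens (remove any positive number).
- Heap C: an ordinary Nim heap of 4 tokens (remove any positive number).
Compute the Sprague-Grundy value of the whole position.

Build the Grundy sequence for heap A with g(k) = mex{g(k−s) : s ∈ {1, 5}, s ≤ k}:
g(0) = mex{} = 0
g(1) = mex{0} = 1
g(2) = mex{1} = 0
g(3) = mex{0} = 1
g(4) = mex{1} = 0
g(5) = mex{0} = 1
g(6) = mex{1} = 0
g(7) = mex{0} = 1
g(8) = mex{1} = 0
g(9) = mex{0} = 1
g(10) = mex{1} = 0
g(11) = mex{0} = 1
So g(11) = 1.
Heap B is a plain Nim heap of size 6, so its Grundy value is 6.
Heap C is a plain Nim heap of size 4, so its Grundy value is 4.
By the Sprague-Grundy theorem, the Grundy value of a sum of independent games is the XOR of the component values.
Combined value = 1 ⊕ 6 ⊕ 4 = 3.

3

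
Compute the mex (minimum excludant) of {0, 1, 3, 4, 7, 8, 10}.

2

The values 0, 1 are all present; 2 is the first non-negative integer missing from the set.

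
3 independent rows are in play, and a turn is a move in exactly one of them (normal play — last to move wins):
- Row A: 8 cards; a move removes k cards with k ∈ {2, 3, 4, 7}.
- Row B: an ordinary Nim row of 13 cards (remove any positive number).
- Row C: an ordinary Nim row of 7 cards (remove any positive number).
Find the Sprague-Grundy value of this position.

For row A, compute g(0), g(1), … with moves {2, 3, 4, 7}:
g(0) = mex{} = 0
g(1) = mex{} = 0
g(2) = mex{0} = 1
g(3) = mex{0} = 1
g(4) = mex{0,1} = 2
g(5) = mex{0,1} = 2
g(6) = mex{1,2} = 0
g(7) = mex{0,1,2} = 3
g(8) = mex{0,2} = 1
So g(8) = 1.
Row B is a plain Nim row of size 13, so its Grundy value is 13.
Row C is a plain Nim row of size 7, so its Grundy value is 7.
By the Sprague-Grundy theorem, the Grundy value of a sum of independent games is the XOR of the component values.
Combined value = 1 XOR 13 XOR 7 = 11.

11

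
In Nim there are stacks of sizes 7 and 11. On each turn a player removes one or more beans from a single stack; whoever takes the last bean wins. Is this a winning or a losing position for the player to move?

Winning position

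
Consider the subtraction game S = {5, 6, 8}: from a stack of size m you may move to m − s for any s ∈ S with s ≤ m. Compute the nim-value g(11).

2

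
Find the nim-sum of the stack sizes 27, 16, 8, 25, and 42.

48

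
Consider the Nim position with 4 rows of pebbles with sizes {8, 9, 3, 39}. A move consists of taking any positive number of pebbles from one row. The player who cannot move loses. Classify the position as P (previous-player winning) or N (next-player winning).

In binary:
  001000  (8)
  001001  (9)
  000011  (3)
  100111  (39)
  ------
  100101  (37)
The nim-sum is 37 ≠ 0, so this is an N-position: the player to move can win.

N-position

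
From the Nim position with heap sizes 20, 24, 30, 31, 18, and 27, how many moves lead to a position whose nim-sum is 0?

3

Nim-sum: 20 XOR 24 XOR 30 XOR 31 XOR 18 XOR 27 = 4.
The overall nim-sum is X = 4. A heap of size p has a winning move iff p XOR X < p (reduce it to p XOR X).
  20: 20 XOR 4 = 16 < 20 — winning move (to 16).
  24: 24 XOR 4 = 28 ≥ 24 — no move.
  30: 30 XOR 4 = 26 < 30 — winning move (to 26).
  31: 31 XOR 4 = 27 < 31 — winning move (to 27).
  18: 18 XOR 4 = 22 ≥ 18 — no move.
  27: 27 XOR 4 = 31 ≥ 27 — no move.
That gives 3 winning moves.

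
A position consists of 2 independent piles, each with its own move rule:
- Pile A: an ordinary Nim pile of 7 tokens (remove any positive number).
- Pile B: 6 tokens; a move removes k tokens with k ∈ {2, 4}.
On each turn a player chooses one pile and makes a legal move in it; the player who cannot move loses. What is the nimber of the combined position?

7

Pile A is a plain Nim pile of size 7, so its Grundy value is 7.
For pile B, compute g(0), g(1), … with moves {2, 4}:
g(0) = mex{} = 0
g(1) = mex{} = 0
g(2) = mex{0} = 1
g(3) = mex{0} = 1
g(4) = mex{0,1} = 2
g(5) = mex{0,1} = 2
g(6) = mex{1,2} = 0
So g(6) = 0.
The value of a disjunctive sum is the nim-sum of the parts.
Combined value = 7 XOR 0 = 7.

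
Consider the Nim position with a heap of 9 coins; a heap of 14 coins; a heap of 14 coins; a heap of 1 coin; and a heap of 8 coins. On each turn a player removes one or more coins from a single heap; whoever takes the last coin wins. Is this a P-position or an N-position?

Compute the nim-sum pairwise:
9 XOR 14 = 7
7 XOR 14 = 9
9 XOR 1 = 8
8 XOR 8 = 0
The nim-sum is 0, so this is a P-position: the player to move is in a losing position under optimal play.

P-position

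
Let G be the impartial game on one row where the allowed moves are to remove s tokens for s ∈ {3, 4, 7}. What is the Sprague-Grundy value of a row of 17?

2

Compute g(0), g(1), … for moves {3, 4, 7}:
k:     0  1  2  3  4  5  6  7  8  9 10 11 12 13 14 15 16 17
g(k):  0  0  0  1  1  1  2  2  2  3  0  0  0  1  1  1  2  2
So g(17) = 2.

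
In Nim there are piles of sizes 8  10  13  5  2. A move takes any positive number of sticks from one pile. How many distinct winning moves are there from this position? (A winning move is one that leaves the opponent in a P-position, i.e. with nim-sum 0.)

3

Compute the nim-sum pairwise:
8 ⊕ 10 = 2
2 ⊕ 13 = 15
15 ⊕ 5 = 10
10 ⊕ 2 = 8
The overall nim-sum is X = 8. A pile of size p has a winning move iff p XOR X < p (reduce it to p XOR X).
  8: 8 XOR 8 = 0 < 8 — winning move (to 0).
  10: 10 XOR 8 = 2 < 10 — winning move (to 2).
  13: 13 XOR 8 = 5 < 13 — winning move (to 5).
  5: 5 XOR 8 = 13 ≥ 5 — no move.
  2: 2 XOR 8 = 10 ≥ 2 — no move.
That gives 3 winning moves.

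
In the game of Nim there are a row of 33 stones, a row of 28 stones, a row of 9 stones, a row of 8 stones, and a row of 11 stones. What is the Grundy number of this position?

55

Compute the nim-sum pairwise:
33 XOR 28 = 61
61 XOR 9 = 52
52 XOR 8 = 60
60 XOR 11 = 55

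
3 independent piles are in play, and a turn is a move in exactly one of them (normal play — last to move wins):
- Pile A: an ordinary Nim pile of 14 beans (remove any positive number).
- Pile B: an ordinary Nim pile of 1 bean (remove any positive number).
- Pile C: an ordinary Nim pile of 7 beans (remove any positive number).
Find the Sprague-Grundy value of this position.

Pile A is a plain Nim pile of size 14, so its Grundy value is 14.
Pile B is a plain Nim pile of size 1, so its Grundy value is 1.
Pile C is a plain Nim pile of size 7, so its Grundy value is 7.
The value of a disjunctive sum is the nim-sum of the parts.
Combined value = 14 ⊕ 1 ⊕ 7 = 8.

8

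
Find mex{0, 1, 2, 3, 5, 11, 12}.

The values 0, 1, 2, 3 are all present; 4 is the first non-negative integer missing from the set.

4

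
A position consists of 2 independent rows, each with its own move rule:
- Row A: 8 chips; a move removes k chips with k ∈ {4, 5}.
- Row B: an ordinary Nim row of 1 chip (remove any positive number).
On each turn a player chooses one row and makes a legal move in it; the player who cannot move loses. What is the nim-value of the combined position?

3

Build the Grundy sequence for row A with g(k) = mex{g(k−s) : s ∈ {4, 5}, s ≤ k}:
k:     0  1  2  3  4  5  6  7  8
g(k):  0  0  0  0  1  1  1  1  2
So g(8) = 2.
Row B is a plain Nim row of size 1, so its Grundy value is 1.
By the Sprague-Grundy theorem, the Grundy value of a sum of independent games is the XOR of the component values.
Combined value = 2 ⊕ 1 = 3.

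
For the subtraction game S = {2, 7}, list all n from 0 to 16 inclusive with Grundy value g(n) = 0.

Build the Grundy sequence with g(k) = mex{g(k−s) : s ∈ {2, 7}, s ≤ k}:
k:     0  1  2  3  4  5  6  7  8  9 10 11 12 13 14 15 16
g(k):  0  0  1  1  0  0  1  1  2  0  0  1  1  0  0  1  1
The P-positions (g = 0) in 0..16 are 0, 1, 4, 5, 9, 10, 13, 14.

0, 1, 4, 5, 9, 10, 13, 14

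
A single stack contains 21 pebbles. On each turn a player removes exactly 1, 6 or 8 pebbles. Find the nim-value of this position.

0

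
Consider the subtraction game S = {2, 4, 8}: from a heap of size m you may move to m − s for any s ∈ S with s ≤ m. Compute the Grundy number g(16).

2

Compute g(0), g(1), … for moves {2, 4, 8}:
k:     0  1  2  3  4  5  6  7  8  9 10 11 12 13 14 15 16
g(k):  0  0  1  1  2  2  0  0  1  1  2  2  0  0  1  1  2
So g(16) = 2.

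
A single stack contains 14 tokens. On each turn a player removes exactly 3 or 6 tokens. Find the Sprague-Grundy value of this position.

1

Build the Grundy sequence with g(k) = mex{g(k−s) : s ∈ {3, 6}, s ≤ k}:
g(0) = mex{} = 0
g(1) = mex{} = 0
g(2) = mex{} = 0
g(3) = mex{0} = 1
g(4) = mex{0} = 1
g(5) = mex{0} = 1
g(6) = mex{0,1} = 2
g(7) = mex{0,1} = 2
g(8) = mex{0,1} = 2
g(9) = mex{1,2} = 0
g(10) = mex{1,2} = 0
g(11) = mex{1,2} = 0
g(12) = mex{0,2} = 1
g(13) = mex{0,2} = 1
g(14) = mex{0,2} = 1
So g(14) = 1.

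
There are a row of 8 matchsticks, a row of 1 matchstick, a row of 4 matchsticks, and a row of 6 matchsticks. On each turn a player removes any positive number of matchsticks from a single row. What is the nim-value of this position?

Compute the nim-sum pairwise:
8 XOR 1 = 9
9 XOR 4 = 13
13 XOR 6 = 11

11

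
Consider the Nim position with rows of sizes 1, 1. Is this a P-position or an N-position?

P-position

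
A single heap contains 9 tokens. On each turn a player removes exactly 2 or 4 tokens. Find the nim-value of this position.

1

Build the Grundy sequence with g(k) = mex{g(k−s) : s ∈ {2, 4}, s ≤ k}:
k:     0  1  2  3  4  5  6  7  8  9
g(k):  0  0  1  1  2  2  0  0  1  1
So g(9) = 1.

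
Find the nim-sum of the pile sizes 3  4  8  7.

8

Write each in binary and XOR column by column:
  0011  (3)
  0100  (4)
  1000  (8)
  0111  (7)
  ----
  1000  (8)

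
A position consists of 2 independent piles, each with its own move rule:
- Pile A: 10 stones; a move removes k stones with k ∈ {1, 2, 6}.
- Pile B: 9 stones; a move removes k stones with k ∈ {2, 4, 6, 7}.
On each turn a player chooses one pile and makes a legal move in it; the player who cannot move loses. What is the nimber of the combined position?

Build the Grundy sequence for pile A with g(k) = mex{g(k−s) : s ∈ {1, 2, 6}, s ≤ k}:
k:     0  1  2  3  4  5  6  7  8  9 10
g(k):  0  1  2  0  1  2  3  0  1  2  0
So g(10) = 0.
Build the Grundy sequence for pile B with g(k) = mex{g(k−s) : s ∈ {2, 4, 6, 7}, s ≤ k}:
g(0) = mex{} = 0
g(1) = mex{} = 0
g(2) = mex{0} = 1
g(3) = mex{0} = 1
g(4) = mex{0,1} = 2
g(5) = mex{0,1} = 2
g(6) = mex{0,1,2} = 3
g(7) = mex{0,1,2} = 3
g(8) = mex{0,1,2,3} = 4
g(9) = mex{1,2,3} = 0
So g(9) = 0.
The value of a disjunctive sum is the nim-sum of the parts.
Combined value = 0 XOR 0 = 0.

0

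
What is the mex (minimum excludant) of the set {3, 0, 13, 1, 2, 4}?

The values 0, 1, 2, 3, 4 are all present; 5 is the first non-negative integer missing from the set.

5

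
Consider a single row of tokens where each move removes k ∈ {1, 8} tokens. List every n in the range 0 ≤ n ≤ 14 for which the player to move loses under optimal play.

0, 2, 4, 6, 9, 11, 13

Grundy values for subtraction set {1, 8}:
k:     0  1  2  3  4  5  6  7  8  9 10 11 12 13 14
g(k):  0  1  0  1  0  1  0  1  2  0  1  0  1  0  1
The P-positions (g = 0) in 0..14 are 0, 2, 4, 6, 9, 11, 13.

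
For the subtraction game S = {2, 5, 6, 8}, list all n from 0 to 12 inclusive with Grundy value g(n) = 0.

Grundy values for subtraction set {2, 5, 6, 8}:
k:     0  1  2  3  4  5  6  7  8  9 10 11 12
g(k):  0  0  1  1  0  2  1  3  2  2  3  0  2
The P-positions (g = 0) in 0..12 are 0, 1, 4, 11.

0, 1, 4, 11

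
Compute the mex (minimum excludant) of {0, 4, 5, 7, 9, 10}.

0 is in the set but 1 is not, so the mex is 1.

1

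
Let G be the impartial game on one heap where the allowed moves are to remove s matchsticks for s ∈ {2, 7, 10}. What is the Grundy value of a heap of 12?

2

Compute g(0), g(1), … for moves {2, 7, 10}:
g(0) = mex{} = 0
g(1) = mex{} = 0
g(2) = mex{0} = 1
g(3) = mex{0} = 1
g(4) = mex{1} = 0
g(5) = mex{1} = 0
g(6) = mex{0} = 1
g(7) = mex{0} = 1
g(8) = mex{0,1} = 2
g(9) = mex{1} = 0
g(10) = mex{0,1,2} = 3
g(11) = mex{0} = 1
g(12) = mex{0,1,3} = 2
So g(12) = 2.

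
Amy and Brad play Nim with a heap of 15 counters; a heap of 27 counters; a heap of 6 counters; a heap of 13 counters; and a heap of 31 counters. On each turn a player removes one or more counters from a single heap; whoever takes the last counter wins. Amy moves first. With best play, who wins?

Brad wins

Nim-sum: 15 ^ 27 ^ 6 ^ 13 ^ 31 = 0.
The nim-sum is 0, so this is a P-position: the player to move is in a losing position under optimal play; Amy is about to move from it and so loses — Brad wins.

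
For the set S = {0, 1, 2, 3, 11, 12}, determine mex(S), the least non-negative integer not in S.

4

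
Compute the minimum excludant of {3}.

0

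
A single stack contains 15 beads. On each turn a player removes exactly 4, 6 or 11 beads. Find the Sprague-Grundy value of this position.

0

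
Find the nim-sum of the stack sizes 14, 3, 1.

Nim-sum: 14 XOR 3 XOR 1 = 12.

12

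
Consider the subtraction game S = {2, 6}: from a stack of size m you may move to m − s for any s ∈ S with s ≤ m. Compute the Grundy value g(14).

1

Grundy values for subtraction set {2, 6}:
g(0) = mex{} = 0
g(1) = mex{} = 0
g(2) = mex{0} = 1
g(3) = mex{0} = 1
g(4) = mex{1} = 0
g(5) = mex{1} = 0
g(6) = mex{0} = 1
g(7) = mex{0} = 1
g(8) = mex{1} = 0
g(9) = mex{1} = 0
g(10) = mex{0} = 1
g(11) = mex{0} = 1
g(12) = mex{1} = 0
g(13) = mex{1} = 0
g(14) = mex{0} = 1
So g(14) = 1.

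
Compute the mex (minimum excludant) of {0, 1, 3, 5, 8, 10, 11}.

2

The values 0, 1 are all present; 2 is the first non-negative integer missing from the set.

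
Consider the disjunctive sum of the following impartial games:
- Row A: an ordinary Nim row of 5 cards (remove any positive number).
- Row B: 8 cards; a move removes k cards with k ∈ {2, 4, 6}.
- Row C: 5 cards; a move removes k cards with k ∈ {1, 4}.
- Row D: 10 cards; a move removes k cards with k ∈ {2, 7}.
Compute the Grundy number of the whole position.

5

Row A is a plain Nim row of size 5, so its Grundy value is 5.
For row B, compute g(0), g(1), … with moves {2, 4, 6}:
k:     0  1  2  3  4  5  6  7  8
g(k):  0  0  1  1  2  2  3  3  0
So g(8) = 0.
For row C, compute g(0), g(1), … with moves {1, 4}:
g(0) = mex{} = 0
g(1) = mex{0} = 1
g(2) = mex{1} = 0
g(3) = mex{0} = 1
g(4) = mex{0,1} = 2
g(5) = mex{1,2} = 0
So g(5) = 0.
Grundy values for row D (subtraction set {2, 7}):
k:     0  1  2  3  4  5  6  7  8  9 10
g(k):  0  0  1  1  0  0  1  1  2  0  0
So g(10) = 0.
The value of a disjunctive sum is the nim-sum of the parts.
Combined value = 5 XOR 0 XOR 0 XOR 0 = 5.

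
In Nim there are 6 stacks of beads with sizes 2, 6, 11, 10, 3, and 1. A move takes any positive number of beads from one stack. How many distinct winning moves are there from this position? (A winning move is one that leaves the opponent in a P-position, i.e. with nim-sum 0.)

1

Nim-sum: 2 ^ 6 ^ 11 ^ 10 ^ 3 ^ 1 = 7.
The overall nim-sum is X = 7. A stack of size p has a winning move iff p XOR X < p (reduce it to p XOR X).
  2: 2 XOR 7 = 5 ≥ 2 — no move.
  6: 6 XOR 7 = 1 < 6 — winning move (to 1).
  11: 11 XOR 7 = 12 ≥ 11 — no move.
  10: 10 XOR 7 = 13 ≥ 10 — no move.
  3: 3 XOR 7 = 4 ≥ 3 — no move.
  1: 1 XOR 7 = 6 ≥ 1 — no move.
That gives 1 winning move.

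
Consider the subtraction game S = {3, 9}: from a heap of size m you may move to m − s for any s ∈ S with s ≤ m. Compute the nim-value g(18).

Compute g(0), g(1), … for moves {3, 9}:
k:     0  1  2  3  4  5  6  7  8  9 10 11 12 13 14 15 16 17 18
g(k):  0  0  0  1  1  1  0  0  0  1  1  1  0  0  0  1  1  1  0
So g(18) = 0.

0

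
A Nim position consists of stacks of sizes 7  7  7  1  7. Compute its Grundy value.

1

Compute the nim-sum pairwise:
7 XOR 7 = 0
0 XOR 7 = 7
7 XOR 1 = 6
6 XOR 7 = 1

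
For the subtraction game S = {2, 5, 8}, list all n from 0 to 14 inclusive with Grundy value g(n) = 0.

0, 1, 4, 7, 10, 11, 14

Grundy values for subtraction set {2, 5, 8}:
g(0) = mex{} = 0
g(1) = mex{} = 0
g(2) = mex{0} = 1
g(3) = mex{0} = 1
g(4) = mex{1} = 0
g(5) = mex{0,1} = 2
g(6) = mex{0} = 1
g(7) = mex{1,2} = 0
g(8) = mex{0,1} = 2
g(9) = mex{0} = 1
g(10) = mex{1,2} = 0
g(11) = mex{1} = 0
g(12) = mex{0} = 1
g(13) = mex{0,2} = 1
g(14) = mex{1} = 0
The P-positions (g = 0) in 0..14 are 0, 1, 4, 7, 10, 11, 14.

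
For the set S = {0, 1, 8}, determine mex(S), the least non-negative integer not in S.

The values 0, 1 are all present; 2 is the first non-negative integer missing from the set.

2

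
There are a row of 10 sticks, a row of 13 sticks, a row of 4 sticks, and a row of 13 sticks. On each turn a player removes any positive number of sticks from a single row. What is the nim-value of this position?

Compute the nim-sum pairwise:
10 ^ 13 = 7
7 ^ 4 = 3
3 ^ 13 = 14

14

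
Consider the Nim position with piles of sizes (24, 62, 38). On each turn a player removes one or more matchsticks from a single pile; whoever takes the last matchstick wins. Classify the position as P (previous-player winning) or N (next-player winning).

P-position

Write each in binary and XOR column by column:
  011000  (24)
  111110  (62)
  100110  (38)
  ------
  000000  (0)
The nim-sum is 0, so this is a P-position: the player to move is in a losing position under optimal play.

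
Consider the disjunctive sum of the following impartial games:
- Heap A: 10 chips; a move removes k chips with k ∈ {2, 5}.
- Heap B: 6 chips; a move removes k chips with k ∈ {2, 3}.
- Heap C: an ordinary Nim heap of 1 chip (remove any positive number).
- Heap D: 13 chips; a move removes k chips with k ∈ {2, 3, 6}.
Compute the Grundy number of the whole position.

2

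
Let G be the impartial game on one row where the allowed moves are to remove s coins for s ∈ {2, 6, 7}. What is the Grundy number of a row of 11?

Compute g(0), g(1), … for moves {2, 6, 7}:
g(0) = mex{} = 0
g(1) = mex{} = 0
g(2) = mex{0} = 1
g(3) = mex{0} = 1
g(4) = mex{1} = 0
g(5) = mex{1} = 0
g(6) = mex{0} = 1
g(7) = mex{0} = 1
g(8) = mex{0,1} = 2
g(9) = mex{1} = 0
g(10) = mex{0,1,2} = 3
g(11) = mex{0} = 1
So g(11) = 1.

1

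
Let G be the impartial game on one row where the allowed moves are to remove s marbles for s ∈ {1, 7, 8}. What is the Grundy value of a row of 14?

2

Build the Grundy sequence with g(k) = mex{g(k−s) : s ∈ {1, 7, 8}, s ≤ k}:
g(0) = mex{} = 0
g(1) = mex{0} = 1
g(2) = mex{1} = 0
g(3) = mex{0} = 1
g(4) = mex{1} = 0
g(5) = mex{0} = 1
g(6) = mex{1} = 0
g(7) = mex{0} = 1
g(8) = mex{0,1} = 2
g(9) = mex{0,1,2} = 3
g(10) = mex{0,1,3} = 2
g(11) = mex{0,1,2} = 3
g(12) = mex{0,1,3} = 2
g(13) = mex{0,1,2} = 3
g(14) = mex{0,1,3} = 2
So g(14) = 2.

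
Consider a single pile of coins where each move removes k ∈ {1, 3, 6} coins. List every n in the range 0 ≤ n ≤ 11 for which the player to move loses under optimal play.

Grundy values for subtraction set {1, 3, 6}:
g(0) = mex{} = 0
g(1) = mex{0} = 1
g(2) = mex{1} = 0
g(3) = mex{0} = 1
g(4) = mex{1} = 0
g(5) = mex{0} = 1
g(6) = mex{0,1} = 2
g(7) = mex{0,1,2} = 3
g(8) = mex{0,1,3} = 2
g(9) = mex{1,2} = 0
g(10) = mex{0,3} = 1
g(11) = mex{1,2} = 0
The P-positions (g = 0) in 0..11 are 0, 2, 4, 9, 11.

0, 2, 4, 9, 11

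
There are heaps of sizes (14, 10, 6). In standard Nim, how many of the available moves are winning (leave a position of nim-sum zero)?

3

In binary:
  1110  (14)
  1010  (10)
  0110  (6)
  ----
  0010  (2)
The overall nim-sum is X = 2. A heap of size p has a winning move iff p XOR X < p (reduce it to p XOR X).
  14: 14 XOR 2 = 12 < 14 — winning move (to 12).
  10: 10 XOR 2 = 8 < 10 — winning move (to 8).
  6: 6 XOR 2 = 4 < 6 — winning move (to 4).
That gives 3 winning moves.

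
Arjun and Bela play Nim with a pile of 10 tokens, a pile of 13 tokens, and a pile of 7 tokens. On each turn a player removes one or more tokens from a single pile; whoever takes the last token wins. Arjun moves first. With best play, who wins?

Bela wins

Nim-sum: 10 ⊕ 13 ⊕ 7 = 0.
The nim-sum is 0, so this is a P-position: the player to move is in a losing position under optimal play; Arjun is about to move from it and so loses — Bela wins.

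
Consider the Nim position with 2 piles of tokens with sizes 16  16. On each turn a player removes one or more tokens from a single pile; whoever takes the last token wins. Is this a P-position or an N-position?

P-position

Write each in binary and XOR column by column:
  10000  (16)
  10000  (16)
  -----
  00000  (0)
The nim-sum is 0, so this is a P-position: the player to move is in a losing position under optimal play.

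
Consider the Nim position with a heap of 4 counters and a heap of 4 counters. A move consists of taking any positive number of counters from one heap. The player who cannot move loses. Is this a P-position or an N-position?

Nim-sum: 4 ^ 4 = 0.
The nim-sum is 0, so this is a P-position: the player to move is in a losing position under optimal play.

P-position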